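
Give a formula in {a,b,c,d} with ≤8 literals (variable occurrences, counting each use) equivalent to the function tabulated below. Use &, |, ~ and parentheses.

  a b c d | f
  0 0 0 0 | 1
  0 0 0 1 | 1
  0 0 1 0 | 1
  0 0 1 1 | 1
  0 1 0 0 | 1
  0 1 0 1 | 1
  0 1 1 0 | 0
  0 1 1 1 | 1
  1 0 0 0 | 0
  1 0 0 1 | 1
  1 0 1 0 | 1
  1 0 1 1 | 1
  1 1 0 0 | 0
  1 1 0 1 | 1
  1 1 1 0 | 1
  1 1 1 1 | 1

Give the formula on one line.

  ~a = 1111111100000000
  (~a | c) = 1111111100110011
  ~c = 1100110011001100
  ~b = 1111000011110000
  (~b & ~a) = 1111000000000000
  (a | (~b & ~a)) = 1111000011111111
  (~c | (a | (~b & ~a))) = 1111110011111111
  ((~a | c) & (~c | (a | (~b & ~a)))) = 1111110000110011
  (d | ((~a | c) & (~c | (a | (~b & ~a))))) = 1111110101110111

(d | ((~a | c) & (~c | (a | (~b & ~a)))))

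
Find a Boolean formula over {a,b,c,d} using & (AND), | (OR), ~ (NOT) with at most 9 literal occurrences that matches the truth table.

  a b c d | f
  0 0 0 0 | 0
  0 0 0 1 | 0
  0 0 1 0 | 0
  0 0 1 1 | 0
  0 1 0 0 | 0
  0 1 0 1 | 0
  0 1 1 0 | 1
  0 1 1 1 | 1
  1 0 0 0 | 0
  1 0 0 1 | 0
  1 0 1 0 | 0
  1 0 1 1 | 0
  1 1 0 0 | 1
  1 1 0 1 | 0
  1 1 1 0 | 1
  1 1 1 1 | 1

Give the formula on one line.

  ~b = 1111000011110000
  ~c = 1100110011001100
  (b | ~c) = 1100111111001111
  (~b & (b | ~c)) = 1100000011000000
  ((~b & (b | ~c)) & d) = 0100000001000000
  (((~b & (b | ~c)) & d) | a) = 0100000011111111
  ~d = 1010101010101010
  ((((~b & (b | ~c)) & d) | a) & ~d) = 0000000010101010
  (c | ((((~b & (b | ~c)) & d) | a) & ~d)) = 0011001110111011
  ((c | ((((~b & (b | ~c)) & d) | a) & ~d)) & b) = 0000001100001011

((c | ((((~b & (b | ~c)) & d) | a) & ~d)) & b)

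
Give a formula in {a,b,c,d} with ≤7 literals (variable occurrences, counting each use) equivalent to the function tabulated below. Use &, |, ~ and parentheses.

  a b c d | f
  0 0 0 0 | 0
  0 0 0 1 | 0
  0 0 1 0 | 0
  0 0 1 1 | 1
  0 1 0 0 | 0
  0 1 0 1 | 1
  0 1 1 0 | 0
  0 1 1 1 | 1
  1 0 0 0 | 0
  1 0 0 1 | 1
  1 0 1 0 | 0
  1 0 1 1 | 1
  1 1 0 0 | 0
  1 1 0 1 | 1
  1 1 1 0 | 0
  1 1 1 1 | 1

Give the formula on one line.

  ~d = 1010101010101010
  (c & ~d) = 0010001000100010
  ((c & ~d) | b) = 0010111100101111
  (((c & ~d) | b) | a) = 0010111111111111
  ((((c & ~d) | b) | a) | c) = 0011111111111111
  (d & ((((c & ~d) | b) | a) | c)) = 0001010101010101

(d & ((((c & ~d) | b) | a) | c))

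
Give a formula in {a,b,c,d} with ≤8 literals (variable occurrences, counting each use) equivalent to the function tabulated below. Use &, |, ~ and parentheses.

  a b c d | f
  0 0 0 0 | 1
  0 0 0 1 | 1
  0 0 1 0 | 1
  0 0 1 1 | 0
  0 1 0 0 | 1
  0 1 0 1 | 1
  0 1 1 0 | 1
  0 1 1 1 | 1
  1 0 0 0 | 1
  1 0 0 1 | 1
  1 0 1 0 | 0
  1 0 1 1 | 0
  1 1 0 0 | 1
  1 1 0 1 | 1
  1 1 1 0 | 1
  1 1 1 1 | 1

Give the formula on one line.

(((~d & ~a) | (b & c)) | (b | ~c))

  ~d = 1010101010101010
  ~a = 1111111100000000
  (~d & ~a) = 1010101000000000
  (b & c) = 0000001100000011
  ((~d & ~a) | (b & c)) = 1010101100000011
  ~c = 1100110011001100
  (b | ~c) = 1100111111001111
  (((~d & ~a) | (b & c)) | (b | ~c)) = 1110111111001111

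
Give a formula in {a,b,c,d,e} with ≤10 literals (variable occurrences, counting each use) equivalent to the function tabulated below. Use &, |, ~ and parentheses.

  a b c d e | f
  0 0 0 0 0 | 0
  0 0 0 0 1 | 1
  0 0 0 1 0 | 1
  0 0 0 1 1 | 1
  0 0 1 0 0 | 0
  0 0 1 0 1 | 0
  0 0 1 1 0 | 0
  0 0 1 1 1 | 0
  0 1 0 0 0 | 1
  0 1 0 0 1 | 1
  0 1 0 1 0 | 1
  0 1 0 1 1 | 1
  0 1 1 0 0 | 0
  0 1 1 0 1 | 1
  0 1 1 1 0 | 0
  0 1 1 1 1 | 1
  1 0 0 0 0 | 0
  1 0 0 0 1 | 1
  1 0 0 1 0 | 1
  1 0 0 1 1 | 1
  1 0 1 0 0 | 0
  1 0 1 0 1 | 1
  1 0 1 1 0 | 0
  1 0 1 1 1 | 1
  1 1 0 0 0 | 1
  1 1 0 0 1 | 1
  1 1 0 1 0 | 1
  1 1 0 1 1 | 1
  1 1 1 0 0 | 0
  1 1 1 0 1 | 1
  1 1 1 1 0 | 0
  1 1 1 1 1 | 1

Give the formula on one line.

  (d | b) = 00110011111111110011001111111111
  ~c = 11110000111100001111000011110000
  ((d | b) & ~c) = 00110000111100000011000011110000
  (~c | a) = 11110000111100001111111111111111
  (b | (~c | a)) = 11110000111111111111111111111111
  (e & (b | (~c | a))) = 01010000010101010101010101010101
  (((d | b) & ~c) | (e & (b | (~c | a)))) = 01110000111101010111010111110101

(((d | b) & ~c) | (e & (b | (~c | a))))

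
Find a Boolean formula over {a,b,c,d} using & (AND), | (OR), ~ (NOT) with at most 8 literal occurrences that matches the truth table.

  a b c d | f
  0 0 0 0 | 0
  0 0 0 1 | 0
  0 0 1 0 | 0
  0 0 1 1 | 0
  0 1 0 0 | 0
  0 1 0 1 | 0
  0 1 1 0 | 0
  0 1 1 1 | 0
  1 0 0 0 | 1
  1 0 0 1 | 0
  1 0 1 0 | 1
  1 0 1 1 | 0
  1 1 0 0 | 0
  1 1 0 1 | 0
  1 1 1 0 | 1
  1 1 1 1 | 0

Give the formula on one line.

((a & ~d) & ((c | ~b) & (b | a)))

  ~d = 1010101010101010
  (a & ~d) = 0000000010101010
  ~b = 1111000011110000
  (c | ~b) = 1111001111110011
  (b | a) = 0000111111111111
  ((c | ~b) & (b | a)) = 0000001111110011
  ((a & ~d) & ((c | ~b) & (b | a))) = 0000000010100010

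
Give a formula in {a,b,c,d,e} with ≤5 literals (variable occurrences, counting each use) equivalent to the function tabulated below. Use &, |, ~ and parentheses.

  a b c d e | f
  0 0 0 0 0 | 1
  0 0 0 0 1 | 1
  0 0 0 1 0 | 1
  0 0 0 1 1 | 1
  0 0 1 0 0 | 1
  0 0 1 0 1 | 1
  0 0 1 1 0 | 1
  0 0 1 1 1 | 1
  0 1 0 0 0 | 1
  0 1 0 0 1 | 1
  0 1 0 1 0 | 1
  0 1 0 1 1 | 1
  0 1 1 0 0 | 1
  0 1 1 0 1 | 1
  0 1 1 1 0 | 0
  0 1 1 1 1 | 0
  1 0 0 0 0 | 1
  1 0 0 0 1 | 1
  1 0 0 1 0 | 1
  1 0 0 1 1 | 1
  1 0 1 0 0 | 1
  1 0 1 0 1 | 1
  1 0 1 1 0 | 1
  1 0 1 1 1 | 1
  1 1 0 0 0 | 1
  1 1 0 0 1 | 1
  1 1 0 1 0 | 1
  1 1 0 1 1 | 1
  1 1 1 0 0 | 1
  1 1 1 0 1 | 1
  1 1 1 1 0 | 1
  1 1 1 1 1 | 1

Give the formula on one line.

((~c | (~b | (b & a))) | ~d)

  ~c = 11110000111100001111000011110000
  ~b = 11111111000000001111111100000000
  (b & a) = 00000000000000000000000011111111
  (~b | (b & a)) = 11111111000000001111111111111111
  (~c | (~b | (b & a))) = 11111111111100001111111111111111
  ~d = 11001100110011001100110011001100
  ((~c | (~b | (b & a))) | ~d) = 11111111111111001111111111111111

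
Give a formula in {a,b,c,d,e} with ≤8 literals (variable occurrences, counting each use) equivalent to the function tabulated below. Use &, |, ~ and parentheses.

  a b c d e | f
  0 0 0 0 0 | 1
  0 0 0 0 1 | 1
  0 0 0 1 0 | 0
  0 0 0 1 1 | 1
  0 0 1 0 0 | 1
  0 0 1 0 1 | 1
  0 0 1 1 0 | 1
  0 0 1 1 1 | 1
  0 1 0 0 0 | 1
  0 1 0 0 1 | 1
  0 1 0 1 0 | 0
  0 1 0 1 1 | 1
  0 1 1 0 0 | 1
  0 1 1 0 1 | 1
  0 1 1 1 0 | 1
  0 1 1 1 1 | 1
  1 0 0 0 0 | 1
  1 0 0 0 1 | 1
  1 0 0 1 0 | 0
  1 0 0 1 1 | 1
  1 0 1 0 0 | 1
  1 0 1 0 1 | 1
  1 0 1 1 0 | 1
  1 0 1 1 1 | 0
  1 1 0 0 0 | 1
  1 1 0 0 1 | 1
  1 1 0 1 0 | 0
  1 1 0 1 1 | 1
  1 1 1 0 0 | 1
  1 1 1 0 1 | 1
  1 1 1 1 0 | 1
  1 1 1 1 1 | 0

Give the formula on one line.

(((~d | c) | e) & ((~a | ~e) | (~c | ~d)))

  ~d = 11001100110011001100110011001100
  (~d | c) = 11001111110011111100111111001111
  ((~d | c) | e) = 11011111110111111101111111011111
  ~a = 11111111111111110000000000000000
  ~e = 10101010101010101010101010101010
  (~a | ~e) = 11111111111111111010101010101010
  ~c = 11110000111100001111000011110000
  (~c | ~d) = 11111100111111001111110011111100
  ((~a | ~e) | (~c | ~d)) = 11111111111111111111111011111110
  (((~d | c) | e) & ((~a | ~e) | (~c | ~d))) = 11011111110111111101111011011110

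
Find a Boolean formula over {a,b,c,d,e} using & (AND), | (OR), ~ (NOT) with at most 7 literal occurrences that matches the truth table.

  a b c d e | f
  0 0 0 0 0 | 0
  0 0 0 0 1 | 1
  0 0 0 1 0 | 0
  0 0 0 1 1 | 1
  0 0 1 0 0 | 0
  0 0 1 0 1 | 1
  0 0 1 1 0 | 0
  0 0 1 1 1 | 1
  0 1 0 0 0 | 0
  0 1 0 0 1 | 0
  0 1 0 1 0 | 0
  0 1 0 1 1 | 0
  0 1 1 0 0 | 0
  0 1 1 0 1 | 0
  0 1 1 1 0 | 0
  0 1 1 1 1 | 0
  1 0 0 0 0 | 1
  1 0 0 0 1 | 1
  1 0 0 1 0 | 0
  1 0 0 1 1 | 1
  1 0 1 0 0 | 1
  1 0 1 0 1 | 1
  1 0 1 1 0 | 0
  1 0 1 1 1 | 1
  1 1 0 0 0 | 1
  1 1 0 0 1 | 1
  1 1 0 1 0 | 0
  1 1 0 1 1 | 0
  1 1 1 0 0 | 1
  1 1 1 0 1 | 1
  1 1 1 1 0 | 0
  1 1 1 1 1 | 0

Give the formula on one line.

((~b & e) | (a & ~d))

  ~b = 11111111000000001111111100000000
  (~b & e) = 01010101000000000101010100000000
  ~d = 11001100110011001100110011001100
  (a & ~d) = 00000000000000001100110011001100
  ((~b & e) | (a & ~d)) = 01010101000000001101110111001100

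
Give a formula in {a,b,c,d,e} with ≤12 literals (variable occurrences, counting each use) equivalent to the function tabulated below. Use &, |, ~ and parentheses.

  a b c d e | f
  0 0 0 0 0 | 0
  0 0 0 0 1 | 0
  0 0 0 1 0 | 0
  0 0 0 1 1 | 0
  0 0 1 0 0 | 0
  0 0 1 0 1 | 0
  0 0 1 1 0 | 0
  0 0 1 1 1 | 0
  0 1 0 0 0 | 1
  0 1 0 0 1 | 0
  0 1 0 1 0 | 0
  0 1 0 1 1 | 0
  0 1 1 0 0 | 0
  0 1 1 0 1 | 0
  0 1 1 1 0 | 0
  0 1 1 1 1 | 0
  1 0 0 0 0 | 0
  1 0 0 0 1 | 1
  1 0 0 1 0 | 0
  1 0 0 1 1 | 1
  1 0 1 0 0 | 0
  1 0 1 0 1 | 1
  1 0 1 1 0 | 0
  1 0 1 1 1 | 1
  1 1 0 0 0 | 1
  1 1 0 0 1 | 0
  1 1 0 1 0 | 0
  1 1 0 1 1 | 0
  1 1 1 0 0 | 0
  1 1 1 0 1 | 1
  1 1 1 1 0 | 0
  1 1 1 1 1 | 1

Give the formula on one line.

((~d & ((~c & b) & ~e)) | (((~b & ~c) | c) & (a & e)))

  ~d = 11001100110011001100110011001100
  ~c = 11110000111100001111000011110000
  (~c & b) = 00000000111100000000000011110000
  ~e = 10101010101010101010101010101010
  ((~c & b) & ~e) = 00000000101000000000000010100000
  (~d & ((~c & b) & ~e)) = 00000000100000000000000010000000
  ~b = 11111111000000001111111100000000
  (~b & ~c) = 11110000000000001111000000000000
  ((~b & ~c) | c) = 11111111000011111111111100001111
  (a & e) = 00000000000000000101010101010101
  (((~b & ~c) | c) & (a & e)) = 00000000000000000101010100000101
  ((~d & ((~c & b) & ~e)) | (((~b & ~c) | c) & (a & e))) = 00000000100000000101010110000101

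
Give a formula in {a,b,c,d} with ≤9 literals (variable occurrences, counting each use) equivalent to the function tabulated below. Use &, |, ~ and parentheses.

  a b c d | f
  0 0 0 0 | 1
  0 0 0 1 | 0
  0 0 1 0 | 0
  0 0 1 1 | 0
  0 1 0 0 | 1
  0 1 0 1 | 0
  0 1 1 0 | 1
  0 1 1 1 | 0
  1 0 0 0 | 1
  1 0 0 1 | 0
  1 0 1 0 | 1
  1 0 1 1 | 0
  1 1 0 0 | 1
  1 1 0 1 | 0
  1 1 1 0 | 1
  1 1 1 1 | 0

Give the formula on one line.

(((a | ~c) | ((b | a) & c)) & ~d)

  ~c = 1100110011001100
  (a | ~c) = 1100110011111111
  (b | a) = 0000111111111111
  ((b | a) & c) = 0000001100110011
  ((a | ~c) | ((b | a) & c)) = 1100111111111111
  ~d = 1010101010101010
  (((a | ~c) | ((b | a) & c)) & ~d) = 1000101010101010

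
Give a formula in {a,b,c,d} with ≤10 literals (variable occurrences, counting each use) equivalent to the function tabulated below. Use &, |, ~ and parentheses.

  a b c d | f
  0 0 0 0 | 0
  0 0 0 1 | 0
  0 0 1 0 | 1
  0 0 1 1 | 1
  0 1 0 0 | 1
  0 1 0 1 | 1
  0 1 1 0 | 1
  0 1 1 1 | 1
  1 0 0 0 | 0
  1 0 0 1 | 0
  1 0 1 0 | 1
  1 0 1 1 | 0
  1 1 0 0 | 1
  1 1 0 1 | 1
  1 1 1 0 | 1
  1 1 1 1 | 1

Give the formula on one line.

(((c | b) & (~a | b)) | (b | (c & ~d)))

  (c | b) = 0011111100111111
  ~a = 1111111100000000
  (~a | b) = 1111111100001111
  ((c | b) & (~a | b)) = 0011111100001111
  ~d = 1010101010101010
  (c & ~d) = 0010001000100010
  (b | (c & ~d)) = 0010111100101111
  (((c | b) & (~a | b)) | (b | (c & ~d))) = 0011111100101111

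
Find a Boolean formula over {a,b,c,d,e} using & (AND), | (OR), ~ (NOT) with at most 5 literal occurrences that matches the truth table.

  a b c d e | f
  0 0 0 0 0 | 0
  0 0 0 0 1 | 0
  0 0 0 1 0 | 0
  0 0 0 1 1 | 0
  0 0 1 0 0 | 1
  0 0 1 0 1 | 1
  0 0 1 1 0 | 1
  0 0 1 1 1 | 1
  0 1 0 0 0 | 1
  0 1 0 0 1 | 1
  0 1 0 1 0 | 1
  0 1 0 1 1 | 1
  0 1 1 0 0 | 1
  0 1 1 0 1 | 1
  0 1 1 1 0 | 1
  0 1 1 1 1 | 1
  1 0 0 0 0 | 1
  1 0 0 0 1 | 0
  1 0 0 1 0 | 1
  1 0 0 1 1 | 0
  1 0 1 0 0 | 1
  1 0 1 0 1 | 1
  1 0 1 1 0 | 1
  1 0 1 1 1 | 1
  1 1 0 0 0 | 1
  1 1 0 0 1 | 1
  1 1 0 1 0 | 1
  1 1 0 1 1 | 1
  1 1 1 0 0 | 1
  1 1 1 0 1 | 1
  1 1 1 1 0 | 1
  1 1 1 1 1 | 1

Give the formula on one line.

(c | (b | (~e & (a & ~c))))

  ~e = 10101010101010101010101010101010
  ~c = 11110000111100001111000011110000
  (a & ~c) = 00000000000000001111000011110000
  (~e & (a & ~c)) = 00000000000000001010000010100000
  (b | (~e & (a & ~c))) = 00000000111111111010000011111111
  (c | (b | (~e & (a & ~c)))) = 00001111111111111010111111111111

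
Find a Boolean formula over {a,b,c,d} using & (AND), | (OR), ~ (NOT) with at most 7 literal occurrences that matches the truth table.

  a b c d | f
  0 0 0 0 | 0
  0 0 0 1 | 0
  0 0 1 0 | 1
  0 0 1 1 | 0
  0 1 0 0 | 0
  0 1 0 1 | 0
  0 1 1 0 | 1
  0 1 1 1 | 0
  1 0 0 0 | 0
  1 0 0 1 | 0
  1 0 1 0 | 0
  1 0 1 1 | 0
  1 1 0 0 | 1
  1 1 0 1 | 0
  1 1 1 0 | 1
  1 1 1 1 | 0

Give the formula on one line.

((((~a & ~b) | b) & ~d) & (a | c))

  ~a = 1111111100000000
  ~b = 1111000011110000
  (~a & ~b) = 1111000000000000
  ((~a & ~b) | b) = 1111111100001111
  ~d = 1010101010101010
  (((~a & ~b) | b) & ~d) = 1010101000001010
  (a | c) = 0011001111111111
  ((((~a & ~b) | b) & ~d) & (a | c)) = 0010001000001010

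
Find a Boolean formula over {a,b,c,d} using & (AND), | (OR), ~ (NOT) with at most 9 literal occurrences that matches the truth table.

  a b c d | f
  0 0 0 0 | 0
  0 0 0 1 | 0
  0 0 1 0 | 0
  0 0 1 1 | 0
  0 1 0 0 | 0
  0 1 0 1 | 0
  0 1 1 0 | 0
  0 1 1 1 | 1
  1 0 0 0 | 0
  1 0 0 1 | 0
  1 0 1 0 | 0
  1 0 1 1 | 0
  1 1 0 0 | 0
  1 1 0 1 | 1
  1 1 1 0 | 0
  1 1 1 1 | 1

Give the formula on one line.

  (b & d) = 0000010100000101
  (c & d) = 0001000100010001
  ((b & d) & (c & d)) = 0000000100000001
  (c | d) = 0111011101110111
  (a & b) = 0000000000001111
  ((c | d) & (a & b)) = 0000000000000111
  (((c | d) & (a & b)) & d) = 0000000000000101
  (((b & d) & (c & d)) | (((c | d) & (a & b)) & d)) = 0000000100000101

(((b & d) & (c & d)) | (((c | d) & (a & b)) & d))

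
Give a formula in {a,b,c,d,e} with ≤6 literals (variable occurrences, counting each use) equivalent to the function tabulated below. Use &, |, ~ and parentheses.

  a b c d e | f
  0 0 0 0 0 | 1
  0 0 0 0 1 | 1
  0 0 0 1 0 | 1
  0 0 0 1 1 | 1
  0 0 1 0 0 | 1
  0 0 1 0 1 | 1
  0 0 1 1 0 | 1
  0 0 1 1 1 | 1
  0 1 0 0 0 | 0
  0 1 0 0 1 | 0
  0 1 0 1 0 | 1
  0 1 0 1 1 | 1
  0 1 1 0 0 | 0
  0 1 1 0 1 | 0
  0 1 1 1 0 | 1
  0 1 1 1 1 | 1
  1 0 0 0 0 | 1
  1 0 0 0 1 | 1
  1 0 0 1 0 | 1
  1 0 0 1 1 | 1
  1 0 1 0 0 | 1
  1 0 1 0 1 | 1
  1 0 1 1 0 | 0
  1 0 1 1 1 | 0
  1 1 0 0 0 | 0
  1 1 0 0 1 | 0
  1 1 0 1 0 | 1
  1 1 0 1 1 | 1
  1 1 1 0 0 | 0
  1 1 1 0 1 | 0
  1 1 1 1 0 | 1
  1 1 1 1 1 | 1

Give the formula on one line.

((~b | d) & ((~d | ~a) | (~c | b)))

  ~b = 11111111000000001111111100000000
  (~b | d) = 11111111001100111111111100110011
  ~d = 11001100110011001100110011001100
  ~a = 11111111111111110000000000000000
  (~d | ~a) = 11111111111111111100110011001100
  ~c = 11110000111100001111000011110000
  (~c | b) = 11110000111111111111000011111111
  ((~d | ~a) | (~c | b)) = 11111111111111111111110011111111
  ((~b | d) & ((~d | ~a) | (~c | b))) = 11111111001100111111110000110011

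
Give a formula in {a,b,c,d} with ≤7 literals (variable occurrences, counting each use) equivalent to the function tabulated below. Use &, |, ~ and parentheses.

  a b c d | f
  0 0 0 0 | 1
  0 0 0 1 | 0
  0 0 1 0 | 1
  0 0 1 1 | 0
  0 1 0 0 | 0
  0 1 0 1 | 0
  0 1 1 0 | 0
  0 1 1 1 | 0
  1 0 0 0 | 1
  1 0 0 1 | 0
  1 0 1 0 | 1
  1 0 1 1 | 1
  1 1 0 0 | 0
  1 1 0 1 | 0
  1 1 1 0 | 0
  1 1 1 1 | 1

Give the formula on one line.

((a & (c & d)) | (~b & ~d))

  (c & d) = 0001000100010001
  (a & (c & d)) = 0000000000010001
  ~b = 1111000011110000
  ~d = 1010101010101010
  (~b & ~d) = 1010000010100000
  ((a & (c & d)) | (~b & ~d)) = 1010000010110001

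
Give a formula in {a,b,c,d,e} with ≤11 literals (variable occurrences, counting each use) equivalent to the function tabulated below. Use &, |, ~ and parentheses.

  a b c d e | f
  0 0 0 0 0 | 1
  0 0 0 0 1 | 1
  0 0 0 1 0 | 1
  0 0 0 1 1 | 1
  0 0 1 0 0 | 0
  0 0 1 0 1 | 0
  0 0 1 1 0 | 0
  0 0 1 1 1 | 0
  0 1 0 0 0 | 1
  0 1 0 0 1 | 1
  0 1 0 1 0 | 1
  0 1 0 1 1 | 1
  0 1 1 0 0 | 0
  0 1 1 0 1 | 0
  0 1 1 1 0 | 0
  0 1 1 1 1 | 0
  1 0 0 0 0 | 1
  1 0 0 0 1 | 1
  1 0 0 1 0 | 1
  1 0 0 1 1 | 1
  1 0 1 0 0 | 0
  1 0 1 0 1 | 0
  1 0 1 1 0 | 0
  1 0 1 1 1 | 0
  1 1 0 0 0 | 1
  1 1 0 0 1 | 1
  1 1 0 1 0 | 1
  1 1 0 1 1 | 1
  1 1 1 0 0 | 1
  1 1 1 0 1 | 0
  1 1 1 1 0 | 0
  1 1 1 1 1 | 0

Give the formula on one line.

  ~c = 11110000111100001111000011110000
  ~d = 11001100110011001100110011001100
  (a | d) = 00110011001100111111111111111111
  (~d & (a | d)) = 00000000000000001100110011001100
  ~b = 11111111000000001111111100000000
  ((~d & (a | d)) | ~b) = 11111111000000001111111111001100
  (a & b) = 00000000000000000000000011111111
  ~e = 10101010101010101010101010101010
  ((a & b) & ~e) = 00000000000000000000000010101010
  (((~d & (a | d)) | ~b) & ((a & b) & ~e)) = 00000000000000000000000010001000
  (~c | (((~d & (a | d)) | ~b) & ((a & b) & ~e))) = 11110000111100001111000011111000

(~c | (((~d & (a | d)) | ~b) & ((a & b) & ~e)))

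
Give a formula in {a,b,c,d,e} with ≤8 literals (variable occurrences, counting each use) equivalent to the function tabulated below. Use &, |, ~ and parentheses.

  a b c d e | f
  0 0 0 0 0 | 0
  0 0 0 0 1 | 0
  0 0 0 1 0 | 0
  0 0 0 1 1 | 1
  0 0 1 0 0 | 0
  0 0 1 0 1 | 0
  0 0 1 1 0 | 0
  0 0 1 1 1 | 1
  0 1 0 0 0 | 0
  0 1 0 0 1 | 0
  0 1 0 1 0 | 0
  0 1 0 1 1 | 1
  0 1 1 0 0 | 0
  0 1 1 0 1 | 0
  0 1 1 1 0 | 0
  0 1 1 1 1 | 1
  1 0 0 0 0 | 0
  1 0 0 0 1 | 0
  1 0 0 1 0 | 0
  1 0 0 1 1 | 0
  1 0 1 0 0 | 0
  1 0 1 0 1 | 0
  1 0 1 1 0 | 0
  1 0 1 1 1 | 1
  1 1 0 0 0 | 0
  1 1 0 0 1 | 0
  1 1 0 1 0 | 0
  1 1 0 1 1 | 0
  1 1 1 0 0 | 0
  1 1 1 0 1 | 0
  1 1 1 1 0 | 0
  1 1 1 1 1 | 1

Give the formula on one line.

  (c & d) = 00000011000000110000001100000011
  ~a = 11111111111111110000000000000000
  ((c & d) | ~a) = 11111111111111110000001100000011
  (e & d) = 00010001000100010001000100010001
  (((c & d) | ~a) & (e & d)) = 00010001000100010000000100000001

(((c & d) | ~a) & (e & d))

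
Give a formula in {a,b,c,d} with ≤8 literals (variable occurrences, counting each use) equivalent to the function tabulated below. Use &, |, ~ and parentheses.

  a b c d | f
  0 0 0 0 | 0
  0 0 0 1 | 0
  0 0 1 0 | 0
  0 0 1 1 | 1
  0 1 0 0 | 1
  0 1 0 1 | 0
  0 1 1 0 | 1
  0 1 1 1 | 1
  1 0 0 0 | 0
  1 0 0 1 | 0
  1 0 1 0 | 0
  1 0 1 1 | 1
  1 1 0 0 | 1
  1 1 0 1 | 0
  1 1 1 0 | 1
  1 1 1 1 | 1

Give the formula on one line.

  ~d = 1010101010101010
  (~d & b) = 0000101000001010
  ((~d & b) | c) = 0011101100111011
  (b | d) = 0101111101011111
  (((~d & b) | c) & (b | d)) = 0001101100011011

(((~d & b) | c) & (b | d))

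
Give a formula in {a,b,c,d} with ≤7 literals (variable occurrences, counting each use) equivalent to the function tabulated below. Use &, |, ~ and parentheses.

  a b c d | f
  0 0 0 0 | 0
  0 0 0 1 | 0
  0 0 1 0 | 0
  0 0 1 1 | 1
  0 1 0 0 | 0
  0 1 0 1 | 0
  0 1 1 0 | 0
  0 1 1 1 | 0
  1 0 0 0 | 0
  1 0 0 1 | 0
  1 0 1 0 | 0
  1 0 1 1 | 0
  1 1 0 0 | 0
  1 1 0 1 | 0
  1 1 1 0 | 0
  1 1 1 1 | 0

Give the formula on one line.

  ~a = 1111111100000000
  (~a & d) = 0101010100000000
  ~b = 1111000011110000
  (c & ~b) = 0011000000110000
  ~c = 1100110011001100
  (a | d) = 0101010111111111
  (~c | (a | d)) = 1101110111111111
  ((c & ~b) & (~c | (a | d))) = 0001000000110000
  ((~a & d) & ((c & ~b) & (~c | (a | d)))) = 0001000000000000

((~a & d) & ((c & ~b) & (~c | (a | d))))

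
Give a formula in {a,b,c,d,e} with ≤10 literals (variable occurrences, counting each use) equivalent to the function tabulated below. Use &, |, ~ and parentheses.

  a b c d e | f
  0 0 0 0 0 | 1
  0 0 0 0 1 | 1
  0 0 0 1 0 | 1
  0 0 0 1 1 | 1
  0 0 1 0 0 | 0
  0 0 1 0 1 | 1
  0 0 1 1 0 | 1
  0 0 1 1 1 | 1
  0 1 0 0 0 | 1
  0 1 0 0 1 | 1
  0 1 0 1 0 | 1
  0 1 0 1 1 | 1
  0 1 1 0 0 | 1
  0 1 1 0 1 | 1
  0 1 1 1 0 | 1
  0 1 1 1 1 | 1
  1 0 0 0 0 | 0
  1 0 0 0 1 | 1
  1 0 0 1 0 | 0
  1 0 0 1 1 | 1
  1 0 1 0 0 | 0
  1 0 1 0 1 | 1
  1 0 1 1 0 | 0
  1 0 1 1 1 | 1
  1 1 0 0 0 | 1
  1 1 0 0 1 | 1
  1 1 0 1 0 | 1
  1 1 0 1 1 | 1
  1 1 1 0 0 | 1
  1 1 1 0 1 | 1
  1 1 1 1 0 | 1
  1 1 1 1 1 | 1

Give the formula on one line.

((e | b) | ((a | (((~c | b) & ~b) | d)) & (~a | b)))

  (e | b) = 01010101111111110101010111111111
  ~c = 11110000111100001111000011110000
  (~c | b) = 11110000111111111111000011111111
  ~b = 11111111000000001111111100000000
  ((~c | b) & ~b) = 11110000000000001111000000000000
  (((~c | b) & ~b) | d) = 11110011001100111111001100110011
  (a | (((~c | b) & ~b) | d)) = 11110011001100111111111111111111
  ~a = 11111111111111110000000000000000
  (~a | b) = 11111111111111110000000011111111
  ((a | (((~c | b) & ~b) | d)) & (~a | b)) = 11110011001100110000000011111111
  ((e | b) | ((a | (((~c | b) & ~b) | d)) & (~a | b))) = 11110111111111110101010111111111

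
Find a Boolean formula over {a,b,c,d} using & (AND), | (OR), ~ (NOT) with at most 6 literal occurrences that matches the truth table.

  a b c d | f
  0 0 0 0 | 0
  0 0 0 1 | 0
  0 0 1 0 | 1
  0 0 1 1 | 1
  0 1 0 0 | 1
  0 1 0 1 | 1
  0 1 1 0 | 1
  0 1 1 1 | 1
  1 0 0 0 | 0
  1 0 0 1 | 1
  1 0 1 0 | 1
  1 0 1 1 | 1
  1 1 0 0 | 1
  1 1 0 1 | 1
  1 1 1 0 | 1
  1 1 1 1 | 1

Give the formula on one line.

((d & a) | (b | c))

  (d & a) = 0000000001010101
  (b | c) = 0011111100111111
  ((d & a) | (b | c)) = 0011111101111111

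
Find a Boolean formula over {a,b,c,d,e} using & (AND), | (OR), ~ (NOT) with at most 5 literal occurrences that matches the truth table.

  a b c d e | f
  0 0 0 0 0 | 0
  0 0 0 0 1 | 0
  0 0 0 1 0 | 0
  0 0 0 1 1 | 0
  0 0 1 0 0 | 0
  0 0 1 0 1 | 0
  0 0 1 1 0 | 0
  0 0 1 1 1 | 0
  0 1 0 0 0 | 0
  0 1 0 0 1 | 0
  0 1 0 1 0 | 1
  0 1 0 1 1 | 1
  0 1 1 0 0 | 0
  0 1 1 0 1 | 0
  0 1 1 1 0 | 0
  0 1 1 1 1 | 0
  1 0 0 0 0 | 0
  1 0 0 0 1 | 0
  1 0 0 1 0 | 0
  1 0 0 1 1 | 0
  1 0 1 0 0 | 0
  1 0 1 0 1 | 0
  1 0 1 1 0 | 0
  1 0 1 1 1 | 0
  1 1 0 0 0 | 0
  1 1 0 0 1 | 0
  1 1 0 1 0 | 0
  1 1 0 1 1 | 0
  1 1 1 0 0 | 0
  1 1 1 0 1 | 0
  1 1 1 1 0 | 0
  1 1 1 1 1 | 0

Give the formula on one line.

(((~a & ~c) & b) & d)

  ~a = 11111111111111110000000000000000
  ~c = 11110000111100001111000011110000
  (~a & ~c) = 11110000111100000000000000000000
  ((~a & ~c) & b) = 00000000111100000000000000000000
  (((~a & ~c) & b) & d) = 00000000001100000000000000000000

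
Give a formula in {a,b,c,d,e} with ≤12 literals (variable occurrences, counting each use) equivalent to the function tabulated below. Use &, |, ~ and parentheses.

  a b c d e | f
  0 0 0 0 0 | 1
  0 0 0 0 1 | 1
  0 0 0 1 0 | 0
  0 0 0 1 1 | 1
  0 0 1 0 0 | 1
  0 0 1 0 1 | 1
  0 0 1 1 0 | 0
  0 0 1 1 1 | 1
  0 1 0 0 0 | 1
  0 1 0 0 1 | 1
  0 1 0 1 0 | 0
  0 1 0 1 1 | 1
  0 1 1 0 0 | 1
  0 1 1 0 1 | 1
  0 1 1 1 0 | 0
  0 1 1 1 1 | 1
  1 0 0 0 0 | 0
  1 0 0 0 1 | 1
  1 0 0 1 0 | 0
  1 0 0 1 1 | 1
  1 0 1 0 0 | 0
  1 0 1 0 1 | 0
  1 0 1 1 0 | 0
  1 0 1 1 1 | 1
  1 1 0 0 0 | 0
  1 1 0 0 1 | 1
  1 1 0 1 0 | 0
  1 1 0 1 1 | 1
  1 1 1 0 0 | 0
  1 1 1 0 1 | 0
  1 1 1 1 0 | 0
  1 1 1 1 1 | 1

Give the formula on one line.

((e & (~c | (((~b | c) | (~a & d)) & d))) | (~d & ~a))

  ~c = 11110000111100001111000011110000
  ~b = 11111111000000001111111100000000
  (~b | c) = 11111111000011111111111100001111
  ~a = 11111111111111110000000000000000
  (~a & d) = 00110011001100110000000000000000
  ((~b | c) | (~a & d)) = 11111111001111111111111100001111
  (((~b | c) | (~a & d)) & d) = 00110011001100110011001100000011
  (~c | (((~b | c) | (~a & d)) & d)) = 11110011111100111111001111110011
  (e & (~c | (((~b | c) | (~a & d)) & d))) = 01010001010100010101000101010001
  ~d = 11001100110011001100110011001100
  (~d & ~a) = 11001100110011000000000000000000
  ((e & (~c | (((~b | c) | (~a & d)) & d))) | (~d & ~a)) = 11011101110111010101000101010001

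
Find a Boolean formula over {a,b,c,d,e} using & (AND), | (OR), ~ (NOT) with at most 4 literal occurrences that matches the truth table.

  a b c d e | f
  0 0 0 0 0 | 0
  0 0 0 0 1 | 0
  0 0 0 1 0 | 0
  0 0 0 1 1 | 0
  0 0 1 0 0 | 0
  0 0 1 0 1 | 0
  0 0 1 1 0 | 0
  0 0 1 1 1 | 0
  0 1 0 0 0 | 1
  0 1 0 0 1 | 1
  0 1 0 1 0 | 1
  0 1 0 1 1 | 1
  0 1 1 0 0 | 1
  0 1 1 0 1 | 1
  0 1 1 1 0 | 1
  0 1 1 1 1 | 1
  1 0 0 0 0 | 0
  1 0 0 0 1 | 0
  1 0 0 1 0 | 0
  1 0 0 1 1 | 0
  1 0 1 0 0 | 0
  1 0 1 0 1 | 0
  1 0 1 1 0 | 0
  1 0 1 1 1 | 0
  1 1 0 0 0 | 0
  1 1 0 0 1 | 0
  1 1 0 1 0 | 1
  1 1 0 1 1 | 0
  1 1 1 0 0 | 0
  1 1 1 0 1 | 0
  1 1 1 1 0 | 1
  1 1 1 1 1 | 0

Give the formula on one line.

  ~e = 10101010101010101010101010101010
  (d & ~e) = 00100010001000100010001000100010
  ~a = 11111111111111110000000000000000
  ((d & ~e) | ~a) = 11111111111111110010001000100010
  (((d & ~e) | ~a) & b) = 00000000111111110000000000100010

(((d & ~e) | ~a) & b)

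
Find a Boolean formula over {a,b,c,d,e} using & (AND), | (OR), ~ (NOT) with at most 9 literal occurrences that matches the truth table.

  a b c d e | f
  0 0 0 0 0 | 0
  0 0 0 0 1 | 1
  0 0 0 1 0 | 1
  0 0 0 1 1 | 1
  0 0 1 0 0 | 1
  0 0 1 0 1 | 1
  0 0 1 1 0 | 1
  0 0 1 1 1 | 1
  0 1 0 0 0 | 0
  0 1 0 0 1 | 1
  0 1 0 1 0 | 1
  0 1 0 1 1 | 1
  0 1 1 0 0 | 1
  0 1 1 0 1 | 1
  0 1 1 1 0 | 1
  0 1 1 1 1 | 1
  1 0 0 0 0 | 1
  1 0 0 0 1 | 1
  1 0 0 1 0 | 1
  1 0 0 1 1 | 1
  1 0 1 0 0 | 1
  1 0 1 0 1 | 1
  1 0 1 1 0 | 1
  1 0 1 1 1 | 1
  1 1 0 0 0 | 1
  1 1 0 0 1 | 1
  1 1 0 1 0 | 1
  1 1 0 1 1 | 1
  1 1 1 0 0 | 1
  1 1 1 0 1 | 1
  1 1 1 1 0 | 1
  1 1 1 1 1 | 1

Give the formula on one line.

  (a | c) = 00001111000011111111111111111111
  ~a = 11111111111111110000000000000000
  (c | ~a) = 11111111111111110000111100001111
  (d | e) = 01110111011101110111011101110111
  ~c = 11110000111100001111000011110000
  (~c | a) = 11110000111100001111111111111111
  ((d | e) & (~c | a)) = 01110000011100000111011101110111
  ((c | ~a) & ((d | e) & (~c | a))) = 01110000011100000000011100000111
  (((c | ~a) & ((d | e) & (~c | a))) | a) = 01110000011100001111111111111111
  ((a | c) | (((c | ~a) & ((d | e) & (~c | a))) | a)) = 01111111011111111111111111111111

((a | c) | (((c | ~a) & ((d | e) & (~c | a))) | a))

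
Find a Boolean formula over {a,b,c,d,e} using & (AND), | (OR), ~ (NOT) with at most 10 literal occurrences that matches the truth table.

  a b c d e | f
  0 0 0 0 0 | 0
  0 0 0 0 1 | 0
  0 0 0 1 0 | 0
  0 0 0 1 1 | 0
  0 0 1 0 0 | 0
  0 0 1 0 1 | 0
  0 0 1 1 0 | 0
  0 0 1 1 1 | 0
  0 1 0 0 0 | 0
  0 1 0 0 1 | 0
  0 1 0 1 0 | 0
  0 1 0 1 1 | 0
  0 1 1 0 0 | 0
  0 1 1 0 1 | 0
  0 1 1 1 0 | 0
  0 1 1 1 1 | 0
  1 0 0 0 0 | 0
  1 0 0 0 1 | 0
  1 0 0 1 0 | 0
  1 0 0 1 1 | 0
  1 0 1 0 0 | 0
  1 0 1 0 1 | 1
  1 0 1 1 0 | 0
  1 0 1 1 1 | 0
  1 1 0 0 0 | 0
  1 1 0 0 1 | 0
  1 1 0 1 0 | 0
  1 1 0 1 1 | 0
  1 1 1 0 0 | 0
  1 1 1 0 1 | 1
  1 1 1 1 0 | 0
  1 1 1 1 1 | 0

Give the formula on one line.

  ~a = 11111111111111110000000000000000
  ~d = 11001100110011001100110011001100
  (e & ~d) = 01000100010001000100010001000100
  (~a | (e & ~d)) = 11111111111111110100010001000100
  (a & (~a | (e & ~d))) = 00000000000000000100010001000100
  ~c = 11110000111100001111000011110000
  (~c | e) = 11110101111101011111010111110101
  (c | ~a) = 11111111111111110000111100001111
  ((~c | e) & (c | ~a)) = 11110101111101010000010100000101
  ((a & (~a | (e & ~d))) & ((~c | e) & (c | ~a))) = 00000000000000000000010000000100

((a & (~a | (e & ~d))) & ((~c | e) & (c | ~a)))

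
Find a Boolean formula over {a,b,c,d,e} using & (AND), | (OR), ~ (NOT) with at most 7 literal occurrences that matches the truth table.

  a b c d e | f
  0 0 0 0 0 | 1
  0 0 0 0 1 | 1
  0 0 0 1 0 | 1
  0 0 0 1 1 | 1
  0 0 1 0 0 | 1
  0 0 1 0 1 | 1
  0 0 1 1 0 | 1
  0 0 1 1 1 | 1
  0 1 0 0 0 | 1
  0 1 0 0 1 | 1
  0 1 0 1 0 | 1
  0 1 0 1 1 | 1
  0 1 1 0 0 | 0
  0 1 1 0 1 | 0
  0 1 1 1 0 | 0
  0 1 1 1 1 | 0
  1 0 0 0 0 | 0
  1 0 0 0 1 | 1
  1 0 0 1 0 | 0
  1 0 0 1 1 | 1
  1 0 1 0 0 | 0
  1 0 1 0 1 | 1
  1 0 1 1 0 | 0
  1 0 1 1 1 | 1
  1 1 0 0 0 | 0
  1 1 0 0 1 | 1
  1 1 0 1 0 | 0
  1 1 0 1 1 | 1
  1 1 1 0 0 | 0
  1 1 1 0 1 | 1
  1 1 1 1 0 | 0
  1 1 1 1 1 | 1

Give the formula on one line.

  ~a = 11111111111111110000000000000000
  (~a | e) = 11111111111111110101010101010101
  ~c = 11110000111100001111000011110000
  (a & c) = 00000000000000000000111100001111
  ~b = 11111111000000001111111100000000
  ((a & c) | ~b) = 11111111000000001111111100001111
  (~c | ((a & c) | ~b)) = 11111111111100001111111111111111
  ((~a | e) & (~c | ((a & c) | ~b))) = 11111111111100000101010101010101

((~a | e) & (~c | ((a & c) | ~b)))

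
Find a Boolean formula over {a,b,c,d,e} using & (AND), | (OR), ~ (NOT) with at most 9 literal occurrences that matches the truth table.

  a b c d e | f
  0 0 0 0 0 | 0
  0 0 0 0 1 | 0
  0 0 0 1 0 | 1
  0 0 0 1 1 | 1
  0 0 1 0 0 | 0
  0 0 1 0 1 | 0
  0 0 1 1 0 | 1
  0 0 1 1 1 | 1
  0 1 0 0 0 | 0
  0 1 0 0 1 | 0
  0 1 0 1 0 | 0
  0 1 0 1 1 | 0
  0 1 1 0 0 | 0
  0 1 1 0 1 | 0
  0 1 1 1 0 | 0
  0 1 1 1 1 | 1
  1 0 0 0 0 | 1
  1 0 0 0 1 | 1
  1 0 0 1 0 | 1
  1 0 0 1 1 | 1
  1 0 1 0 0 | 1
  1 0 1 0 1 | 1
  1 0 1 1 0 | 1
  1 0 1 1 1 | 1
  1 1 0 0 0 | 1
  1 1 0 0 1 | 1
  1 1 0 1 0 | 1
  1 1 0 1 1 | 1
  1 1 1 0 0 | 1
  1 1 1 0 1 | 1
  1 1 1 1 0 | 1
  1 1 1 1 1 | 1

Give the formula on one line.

  ~b = 11111111000000001111111100000000
  (d | ~b) = 11111111001100111111111100110011
  (e & c) = 00000101000001010000010100000101
  (~b | (e & c)) = 11111111000001011111111100000101
  ((d | ~b) & (~b | (e & c))) = 11111111000000011111111100000001
  (d & ((d | ~b) & (~b | (e & c)))) = 00110011000000010011001100000001
  ((d & ((d | ~b) & (~b | (e & c)))) | a) = 00110011000000011111111111111111

((d & ((d | ~b) & (~b | (e & c)))) | a)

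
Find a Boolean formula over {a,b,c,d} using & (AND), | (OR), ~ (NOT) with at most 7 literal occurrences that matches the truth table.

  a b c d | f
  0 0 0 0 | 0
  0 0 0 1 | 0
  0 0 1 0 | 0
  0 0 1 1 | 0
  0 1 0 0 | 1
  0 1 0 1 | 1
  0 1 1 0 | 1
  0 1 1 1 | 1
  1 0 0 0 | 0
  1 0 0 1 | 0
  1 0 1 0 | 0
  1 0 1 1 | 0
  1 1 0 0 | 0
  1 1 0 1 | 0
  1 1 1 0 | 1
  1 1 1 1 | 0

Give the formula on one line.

((((~a | ~d) & c) | ~a) & b)

  ~a = 1111111100000000
  ~d = 1010101010101010
  (~a | ~d) = 1111111110101010
  ((~a | ~d) & c) = 0011001100100010
  (((~a | ~d) & c) | ~a) = 1111111100100010
  ((((~a | ~d) & c) | ~a) & b) = 0000111100000010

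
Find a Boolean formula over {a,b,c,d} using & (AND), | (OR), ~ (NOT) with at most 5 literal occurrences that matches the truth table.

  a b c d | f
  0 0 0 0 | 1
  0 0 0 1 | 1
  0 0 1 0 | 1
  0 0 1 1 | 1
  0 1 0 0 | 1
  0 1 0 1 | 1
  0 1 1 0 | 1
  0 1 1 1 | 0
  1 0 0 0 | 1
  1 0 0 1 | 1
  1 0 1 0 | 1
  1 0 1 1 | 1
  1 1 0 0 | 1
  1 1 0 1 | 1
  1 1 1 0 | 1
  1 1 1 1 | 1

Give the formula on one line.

((~b | (~c | ~d)) | a)

  ~b = 1111000011110000
  ~c = 1100110011001100
  ~d = 1010101010101010
  (~c | ~d) = 1110111011101110
  (~b | (~c | ~d)) = 1111111011111110
  ((~b | (~c | ~d)) | a) = 1111111011111111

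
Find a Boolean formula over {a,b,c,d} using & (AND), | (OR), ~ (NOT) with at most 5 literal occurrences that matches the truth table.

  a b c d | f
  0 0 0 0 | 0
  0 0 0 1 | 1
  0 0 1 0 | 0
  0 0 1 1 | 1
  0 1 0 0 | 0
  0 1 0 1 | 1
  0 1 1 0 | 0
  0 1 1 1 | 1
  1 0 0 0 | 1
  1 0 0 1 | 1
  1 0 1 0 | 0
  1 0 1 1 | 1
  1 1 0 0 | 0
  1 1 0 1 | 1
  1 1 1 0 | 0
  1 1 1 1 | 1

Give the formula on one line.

(d | (((d | a) & ~c) & ~b))

  (d | a) = 0101010111111111
  ~c = 1100110011001100
  ((d | a) & ~c) = 0100010011001100
  ~b = 1111000011110000
  (((d | a) & ~c) & ~b) = 0100000011000000
  (d | (((d | a) & ~c) & ~b)) = 0101010111010101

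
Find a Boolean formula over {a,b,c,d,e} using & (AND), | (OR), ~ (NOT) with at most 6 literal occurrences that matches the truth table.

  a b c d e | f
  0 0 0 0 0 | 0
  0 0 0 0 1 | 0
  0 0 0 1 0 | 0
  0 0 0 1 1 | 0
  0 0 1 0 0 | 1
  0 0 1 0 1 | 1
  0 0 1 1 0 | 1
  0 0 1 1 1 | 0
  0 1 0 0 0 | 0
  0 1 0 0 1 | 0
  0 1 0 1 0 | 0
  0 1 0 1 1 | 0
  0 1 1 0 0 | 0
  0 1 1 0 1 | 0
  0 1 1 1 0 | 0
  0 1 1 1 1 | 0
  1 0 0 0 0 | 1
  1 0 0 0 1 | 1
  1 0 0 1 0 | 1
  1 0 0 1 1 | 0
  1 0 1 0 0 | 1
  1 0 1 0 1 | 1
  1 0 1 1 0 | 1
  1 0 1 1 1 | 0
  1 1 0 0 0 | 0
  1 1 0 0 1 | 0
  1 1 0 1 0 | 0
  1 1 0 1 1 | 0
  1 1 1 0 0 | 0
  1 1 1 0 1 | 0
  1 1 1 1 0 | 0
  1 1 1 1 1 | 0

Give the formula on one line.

(((~d | (~e | b)) & ~b) & (c | a))

  ~d = 11001100110011001100110011001100
  ~e = 10101010101010101010101010101010
  (~e | b) = 10101010111111111010101011111111
  (~d | (~e | b)) = 11101110111111111110111011111111
  ~b = 11111111000000001111111100000000
  ((~d | (~e | b)) & ~b) = 11101110000000001110111000000000
  (c | a) = 00001111000011111111111111111111
  (((~d | (~e | b)) & ~b) & (c | a)) = 00001110000000001110111000000000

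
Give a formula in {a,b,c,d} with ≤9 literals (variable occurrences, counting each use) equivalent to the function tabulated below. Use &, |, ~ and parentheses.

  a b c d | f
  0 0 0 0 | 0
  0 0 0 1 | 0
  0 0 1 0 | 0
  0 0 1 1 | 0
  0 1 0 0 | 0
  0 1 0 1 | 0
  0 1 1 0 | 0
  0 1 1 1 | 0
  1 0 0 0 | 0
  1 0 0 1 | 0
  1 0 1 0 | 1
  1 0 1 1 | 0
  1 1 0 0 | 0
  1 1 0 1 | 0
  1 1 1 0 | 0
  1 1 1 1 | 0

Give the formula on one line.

(~b & (((b | ~d) & a) & (c | (~a & ~c))))

  ~b = 1111000011110000
  ~d = 1010101010101010
  (b | ~d) = 1010111110101111
  ((b | ~d) & a) = 0000000010101111
  ~a = 1111111100000000
  ~c = 1100110011001100
  (~a & ~c) = 1100110000000000
  (c | (~a & ~c)) = 1111111100110011
  (((b | ~d) & a) & (c | (~a & ~c))) = 0000000000100011
  (~b & (((b | ~d) & a) & (c | (~a & ~c)))) = 0000000000100000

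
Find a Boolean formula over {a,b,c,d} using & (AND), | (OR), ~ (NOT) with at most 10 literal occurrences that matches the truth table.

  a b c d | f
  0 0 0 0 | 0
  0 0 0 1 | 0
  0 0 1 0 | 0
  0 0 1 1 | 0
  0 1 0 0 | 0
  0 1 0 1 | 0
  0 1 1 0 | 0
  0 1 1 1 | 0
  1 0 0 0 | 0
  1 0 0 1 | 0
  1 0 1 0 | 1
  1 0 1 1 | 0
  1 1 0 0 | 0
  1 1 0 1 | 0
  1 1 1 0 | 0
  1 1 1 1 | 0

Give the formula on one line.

  ~b = 1111000011110000
  ~d = 1010101010101010
  (~d | ~b) = 1111101011111010
  ((~d | ~b) & a) = 0000000011111010
  (a | d) = 0101010111111111
  ~c = 1100110011001100
  (~d | ~c) = 1110111011101110
  ((a | d) & (~d | ~c)) = 0100010011101110
  (((~d | ~b) & a) & ((a | d) & (~d | ~c))) = 0000000011101010
  ((((~d | ~b) & a) & ((a | d) & (~d | ~c))) & c) = 0000000000100010
  (~b & ((((~d | ~b) & a) & ((a | d) & (~d | ~c))) & c)) = 0000000000100000

(~b & ((((~d | ~b) & a) & ((a | d) & (~d | ~c))) & c))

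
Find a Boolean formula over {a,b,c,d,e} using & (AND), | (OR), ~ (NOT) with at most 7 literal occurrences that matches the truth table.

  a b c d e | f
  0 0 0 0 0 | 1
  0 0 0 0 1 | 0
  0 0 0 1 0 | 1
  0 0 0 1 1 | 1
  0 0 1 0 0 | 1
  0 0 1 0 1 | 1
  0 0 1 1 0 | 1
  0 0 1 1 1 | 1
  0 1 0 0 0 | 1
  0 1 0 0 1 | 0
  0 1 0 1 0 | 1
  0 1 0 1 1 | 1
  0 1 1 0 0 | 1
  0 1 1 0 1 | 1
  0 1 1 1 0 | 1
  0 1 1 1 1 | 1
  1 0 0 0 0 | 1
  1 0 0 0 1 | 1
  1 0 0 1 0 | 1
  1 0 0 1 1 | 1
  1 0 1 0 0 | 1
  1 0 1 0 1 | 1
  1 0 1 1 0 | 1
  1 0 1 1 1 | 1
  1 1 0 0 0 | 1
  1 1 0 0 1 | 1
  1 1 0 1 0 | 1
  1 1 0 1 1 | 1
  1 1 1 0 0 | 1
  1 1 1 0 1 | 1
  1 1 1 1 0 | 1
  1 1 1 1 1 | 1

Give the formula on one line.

  ~d = 11001100110011001100110011001100
  (~d & a) = 00000000000000001100110011001100
  (d | (~d & a)) = 00110011001100111111111111111111
  (a | ~d) = 11001100110011001111111111111111
  (c & (a | ~d)) = 00001100000011000000111100001111
  ~e = 10101010101010101010101010101010
  ((c & (a | ~d)) | ~e) = 10101110101011101010111110101111
  ((d | (~d & a)) | ((c & (a | ~d)) | ~e)) = 10111111101111111111111111111111

((d | (~d & a)) | ((c & (a | ~d)) | ~e))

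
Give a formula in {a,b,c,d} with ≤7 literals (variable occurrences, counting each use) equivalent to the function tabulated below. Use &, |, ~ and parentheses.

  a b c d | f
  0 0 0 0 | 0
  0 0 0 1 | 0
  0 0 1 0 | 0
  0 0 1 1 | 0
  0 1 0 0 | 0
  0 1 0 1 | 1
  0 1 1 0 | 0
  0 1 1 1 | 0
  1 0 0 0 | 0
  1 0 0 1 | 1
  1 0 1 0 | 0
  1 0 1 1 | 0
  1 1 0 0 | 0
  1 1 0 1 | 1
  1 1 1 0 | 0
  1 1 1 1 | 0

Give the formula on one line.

  ~c = 1100110011001100
  (d & ~c) = 0100010001000100
  ~d = 1010101010101010
  (~d | b) = 1010111110101111
  (~d | c) = 1011101110111011
  ((~d | c) | a) = 1011101111111111
  ((~d | b) | ((~d | c) | a)) = 1011111111111111
  ((d & ~c) & ((~d | b) | ((~d | c) | a))) = 0000010001000100

((d & ~c) & ((~d | b) | ((~d | c) | a)))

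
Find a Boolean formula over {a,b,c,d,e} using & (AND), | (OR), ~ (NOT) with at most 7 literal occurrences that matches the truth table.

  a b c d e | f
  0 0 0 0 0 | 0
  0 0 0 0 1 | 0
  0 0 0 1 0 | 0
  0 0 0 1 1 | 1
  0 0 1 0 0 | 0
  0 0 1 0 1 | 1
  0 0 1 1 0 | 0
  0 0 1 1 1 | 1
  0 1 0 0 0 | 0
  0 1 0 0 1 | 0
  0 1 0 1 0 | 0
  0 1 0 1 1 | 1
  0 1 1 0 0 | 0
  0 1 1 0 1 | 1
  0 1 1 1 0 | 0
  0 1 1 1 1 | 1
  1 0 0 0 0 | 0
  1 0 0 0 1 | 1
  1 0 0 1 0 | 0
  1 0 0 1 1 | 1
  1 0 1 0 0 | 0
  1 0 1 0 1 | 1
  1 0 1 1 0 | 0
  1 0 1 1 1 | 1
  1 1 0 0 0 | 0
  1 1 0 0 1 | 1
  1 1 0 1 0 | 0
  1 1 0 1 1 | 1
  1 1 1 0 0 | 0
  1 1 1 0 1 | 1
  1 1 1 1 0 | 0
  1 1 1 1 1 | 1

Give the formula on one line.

  (d | c) = 00111111001111110011111100111111
  (a | (d | c)) = 00111111001111111111111111111111
  ~e = 10101010101010101010101010101010
  (a | ~e) = 10101010101010101111111111111111
  ~d = 11001100110011001100110011001100
  ((a | ~e) & ~d) = 10001000100010001100110011001100
  ((a | (d | c)) | ((a | ~e) & ~d)) = 10111111101111111111111111111111
  (e & ((a | (d | c)) | ((a | ~e) & ~d))) = 00010101000101010101010101010101

(e & ((a | (d | c)) | ((a | ~e) & ~d)))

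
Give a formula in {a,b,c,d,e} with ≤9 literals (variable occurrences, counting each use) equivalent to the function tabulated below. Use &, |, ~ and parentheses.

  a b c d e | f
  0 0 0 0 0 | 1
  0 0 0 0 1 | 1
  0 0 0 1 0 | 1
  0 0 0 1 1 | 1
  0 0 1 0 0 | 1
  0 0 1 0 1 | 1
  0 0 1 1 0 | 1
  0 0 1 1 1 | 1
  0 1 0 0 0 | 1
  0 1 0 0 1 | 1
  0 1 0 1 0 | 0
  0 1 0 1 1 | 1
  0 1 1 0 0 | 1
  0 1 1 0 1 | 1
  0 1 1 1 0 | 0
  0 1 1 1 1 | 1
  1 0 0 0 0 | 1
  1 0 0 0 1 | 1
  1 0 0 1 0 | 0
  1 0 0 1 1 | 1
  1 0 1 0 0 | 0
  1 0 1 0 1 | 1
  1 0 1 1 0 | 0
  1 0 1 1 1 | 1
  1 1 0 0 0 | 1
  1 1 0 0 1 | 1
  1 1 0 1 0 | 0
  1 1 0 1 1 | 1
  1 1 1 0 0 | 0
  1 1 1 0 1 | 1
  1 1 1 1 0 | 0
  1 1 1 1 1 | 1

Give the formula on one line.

  ~d = 11001100110011001100110011001100
  ~c = 11110000111100001111000011110000
  (~c | d) = 11110011111100111111001111110011
  (~d & (~c | d)) = 11000000110000001100000011000000
  ~b = 11111111000000001111111100000000
  (~d | ~b) = 11111111110011001111111111001100
  ~a = 11111111111111110000000000000000
  ((~d | ~b) & ~a) = 11111111110011000000000000000000
  (((~d | ~b) & ~a) | e) = 11111111110111010101010101010101
  ((~d & (~c | d)) | (((~d | ~b) & ~a) | e)) = 11111111110111011101010111010101

((~d & (~c | d)) | (((~d | ~b) & ~a) | e))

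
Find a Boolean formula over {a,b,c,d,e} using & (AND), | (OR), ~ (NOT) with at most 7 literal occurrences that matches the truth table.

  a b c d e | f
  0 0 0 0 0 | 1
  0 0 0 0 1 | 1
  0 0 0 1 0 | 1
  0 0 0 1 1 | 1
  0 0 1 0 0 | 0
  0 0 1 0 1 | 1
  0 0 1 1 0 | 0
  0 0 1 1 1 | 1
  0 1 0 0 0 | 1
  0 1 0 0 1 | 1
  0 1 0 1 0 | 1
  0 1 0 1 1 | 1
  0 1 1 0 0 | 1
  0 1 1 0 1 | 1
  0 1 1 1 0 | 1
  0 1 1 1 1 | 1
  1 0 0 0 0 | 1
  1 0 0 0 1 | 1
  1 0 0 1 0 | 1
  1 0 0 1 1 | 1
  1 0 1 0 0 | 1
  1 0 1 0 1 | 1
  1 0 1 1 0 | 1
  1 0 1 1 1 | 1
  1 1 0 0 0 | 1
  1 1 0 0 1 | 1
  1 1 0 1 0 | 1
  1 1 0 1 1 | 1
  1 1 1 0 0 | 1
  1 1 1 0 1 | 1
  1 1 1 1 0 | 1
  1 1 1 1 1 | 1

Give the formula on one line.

  ~c = 11110000111100001111000011110000
  ~e = 10101010101010101010101010101010
  (~c & ~e) = 10100000101000001010000010100000
  (a & c) = 00000000000000000000111100001111
  ((a & c) | e) = 01010101010101010101111101011111
  ((~c & ~e) | ((a & c) | e)) = 11110101111101011111111111111111
  (b & c) = 00000000000011110000000000001111
  (((~c & ~e) | ((a & c) | e)) | (b & c)) = 11110101111111111111111111111111

(((~c & ~e) | ((a & c) | e)) | (b & c))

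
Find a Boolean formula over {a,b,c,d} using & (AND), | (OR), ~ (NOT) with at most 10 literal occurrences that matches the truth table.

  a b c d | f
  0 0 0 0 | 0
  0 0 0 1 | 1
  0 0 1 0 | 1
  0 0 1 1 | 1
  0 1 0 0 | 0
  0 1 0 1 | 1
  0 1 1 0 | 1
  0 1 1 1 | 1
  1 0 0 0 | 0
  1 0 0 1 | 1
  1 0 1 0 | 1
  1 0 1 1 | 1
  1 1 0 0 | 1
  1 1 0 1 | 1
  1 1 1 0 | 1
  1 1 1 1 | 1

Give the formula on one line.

  ~d = 1010101010101010
  (~d & b) = 0000101000001010
  ((~d & b) & a) = 0000000000001010
  ~b = 1111000011110000
  (~b & a) = 0000000011110000
  ~c = 1100110011001100
  ((~b & a) | ~c) = 1100110011111100
  (((~b & a) | ~c) & a) = 0000000011111100
  (((~d & b) & a) & (((~b & a) | ~c) & a)) = 0000000000001000
  (c | (((~d & b) & a) & (((~b & a) | ~c) & a))) = 0011001100111011
  ((c | (((~d & b) & a) & (((~b & a) | ~c) & a))) | d) = 0111011101111111

((c | (((~d & b) & a) & (((~b & a) | ~c) & a))) | d)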